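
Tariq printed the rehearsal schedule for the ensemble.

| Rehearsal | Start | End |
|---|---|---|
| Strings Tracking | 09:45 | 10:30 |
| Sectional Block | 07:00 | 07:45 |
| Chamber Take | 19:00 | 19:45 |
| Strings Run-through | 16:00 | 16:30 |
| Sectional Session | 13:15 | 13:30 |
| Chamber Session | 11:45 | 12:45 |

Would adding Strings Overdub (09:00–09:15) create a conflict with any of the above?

Sectional Block: ends 07:45 at or before Strings Overdub starts 09:00 → clear.
Strings Tracking: starts 09:45 at or after Strings Overdub ends 09:15 → clear.
Chamber Session: starts 11:45 at or after Strings Overdub ends 09:15 → clear.
Sectional Session: starts 13:15 at or after Strings Overdub ends 09:15 → clear.
Strings Run-through: starts 16:00 at or after Strings Overdub ends 09:15 → clear.
Chamber Take: starts 19:00 at or after Strings Overdub ends 09:15 → clear.

No — it doesn't clash with anything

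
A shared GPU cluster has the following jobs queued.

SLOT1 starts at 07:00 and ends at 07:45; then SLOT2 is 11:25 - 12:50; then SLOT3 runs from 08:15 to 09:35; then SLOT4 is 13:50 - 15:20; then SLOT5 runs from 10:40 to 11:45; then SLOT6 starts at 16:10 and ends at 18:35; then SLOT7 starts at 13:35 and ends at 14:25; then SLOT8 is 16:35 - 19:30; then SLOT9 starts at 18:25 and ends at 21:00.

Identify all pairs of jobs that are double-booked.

Sorted by start: SLOT1, SLOT3, SLOT5, SLOT2, SLOT7, SLOT4, SLOT6, SLOT8, SLOT9.
SLOT3 starts after SLOT1 ends — done with SLOT1.
SLOT5 starts after SLOT3 ends — done with SLOT3.
SLOT2 starts before SLOT5 ends → SLOT5 and SLOT2 overlap.
SLOT7 starts after SLOT5 ends — done with SLOT5.
SLOT7 starts after SLOT2 ends — done with SLOT2.
SLOT4 starts before SLOT7 ends → SLOT7 and SLOT4 overlap.
SLOT6 starts after SLOT7 ends — done with SLOT7.
SLOT6 starts after SLOT4 ends — done with SLOT4.
SLOT8 starts before SLOT6 ends → SLOT6 and SLOT8 overlap.
SLOT9 starts before SLOT6 ends → SLOT6 and SLOT9 overlap.
SLOT9 starts before SLOT8 ends → SLOT8 and SLOT9 overlap.

SLOT2 & SLOT5, SLOT4 & SLOT7, SLOT6 & SLOT8, SLOT6 & SLOT9, SLOT8 & SLOT9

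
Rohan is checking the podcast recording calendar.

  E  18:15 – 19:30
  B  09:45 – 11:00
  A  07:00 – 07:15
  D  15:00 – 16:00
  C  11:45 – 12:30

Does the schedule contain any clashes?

Check each pair: they overlap iff neither finishes before the other starts.
Sorted by start: A, B, C, D, E.
B starts after A ends; A is clear from here.
C starts after B ends; B is clear from here.
D starts after C ends; C is clear from here.
E starts after D ends.
Every pair is clear; the schedule has no overlaps.

No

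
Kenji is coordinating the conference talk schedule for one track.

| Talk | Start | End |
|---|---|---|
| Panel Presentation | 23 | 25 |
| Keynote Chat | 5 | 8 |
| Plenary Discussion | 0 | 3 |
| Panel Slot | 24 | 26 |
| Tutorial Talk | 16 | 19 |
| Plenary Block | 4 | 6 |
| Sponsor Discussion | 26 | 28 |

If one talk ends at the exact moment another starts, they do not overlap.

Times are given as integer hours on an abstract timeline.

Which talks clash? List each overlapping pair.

Sorted by start: Plenary Discussion, Plenary Block, Keynote Chat, Tutorial Talk, Panel Presentation, Panel Slot, Sponsor Discussion.
Plenary Block starts after Plenary Discussion ends — done with Plenary Discussion.
Keynote Chat starts before Plenary Block ends → Plenary Block and Keynote Chat overlap.
Tutorial Talk starts after Plenary Block ends — done with Plenary Block.
Tutorial Talk starts after Keynote Chat ends — done with Keynote Chat.
Panel Presentation starts after Tutorial Talk ends — done with Tutorial Talk.
Panel Slot starts before Panel Presentation ends → Panel Presentation and Panel Slot overlap.
Sponsor Discussion starts after Panel Presentation ends.
Sponsor Discussion starts exactly when Panel Slot ends (back-to-back, no overlap).

Keynote Chat & Plenary Block, Panel Presentation & Panel Slot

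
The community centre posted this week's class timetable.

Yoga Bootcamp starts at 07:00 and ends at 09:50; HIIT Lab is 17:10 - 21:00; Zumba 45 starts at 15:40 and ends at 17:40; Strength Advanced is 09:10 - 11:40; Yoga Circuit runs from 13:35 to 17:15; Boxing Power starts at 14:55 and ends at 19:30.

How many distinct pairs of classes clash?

7

Two intervals overlap when each starts before the other ends.
Sorted by start: Yoga Bootcamp, Strength Advanced, Yoga Circuit, Boxing Power, Zumba 45, HIIT Lab.
Strength Advanced starts before Yoga Bootcamp ends → Yoga Bootcamp and Strength Advanced overlap.
Yoga Circuit starts after Yoga Bootcamp ends, so Yoga Bootcamp has no further overlaps.
Yoga Circuit starts after Strength Advanced ends, so Strength Advanced has no further overlaps.
Boxing Power starts before Yoga Circuit ends → Yoga Circuit and Boxing Power overlap.
Zumba 45 starts before Yoga Circuit ends → Yoga Circuit and Zumba 45 overlap.
HIIT Lab starts before Yoga Circuit ends → Yoga Circuit and HIIT Lab overlap.
Zumba 45 starts before Boxing Power ends → Boxing Power and Zumba 45 overlap.
HIIT Lab starts before Boxing Power ends → Boxing Power and HIIT Lab overlap.
HIIT Lab starts before Zumba 45 ends → Zumba 45 and HIIT Lab overlap.
Overlapping pairs: Boxing Power & HIIT Lab, Boxing Power & Yoga Circuit, Boxing Power & Zumba 45, HIIT Lab & Yoga Circuit, HIIT Lab & Zumba 45, Strength Advanced & Yoga Bootcamp, Yoga Circuit & Zumba 45 — 7 in total.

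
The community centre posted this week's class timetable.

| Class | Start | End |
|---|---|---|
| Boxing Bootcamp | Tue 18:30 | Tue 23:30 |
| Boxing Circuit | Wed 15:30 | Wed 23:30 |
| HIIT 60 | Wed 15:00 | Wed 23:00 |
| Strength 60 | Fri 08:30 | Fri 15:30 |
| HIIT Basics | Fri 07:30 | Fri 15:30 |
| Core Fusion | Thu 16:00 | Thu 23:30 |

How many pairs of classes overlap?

2

Two intervals overlap when each starts before the other ends.
Sorted by start: Boxing Bootcamp, HIIT 60, Boxing Circuit, Core Fusion, HIIT Basics, Strength 60.
HIIT 60 starts after Boxing Bootcamp ends; Boxing Bootcamp is clear from here.
Boxing Circuit starts before HIIT 60 ends → HIIT 60 and Boxing Circuit overlap.
Core Fusion starts after HIIT 60 ends; HIIT 60 is clear from here.
Core Fusion starts after Boxing Circuit ends; Boxing Circuit is clear from here.
HIIT Basics starts after Core Fusion ends; Core Fusion is clear from here.
Strength 60 starts before HIIT Basics ends → HIIT Basics and Strength 60 overlap.
Overlapping pairs: Boxing Circuit & HIIT 60, HIIT Basics & Strength 60 — 2 in total.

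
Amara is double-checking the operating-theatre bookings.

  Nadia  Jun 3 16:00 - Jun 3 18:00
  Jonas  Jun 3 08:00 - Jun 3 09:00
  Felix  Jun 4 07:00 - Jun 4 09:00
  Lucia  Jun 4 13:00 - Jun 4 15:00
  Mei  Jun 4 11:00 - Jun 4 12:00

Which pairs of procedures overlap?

Two intervals overlap when each starts before the other ends.
Sorted by start: Jonas, Nadia, Felix, Mei, Lucia.
Nadia starts after Jonas ends, so Jonas has no further overlaps.
Felix starts after Nadia ends, so Nadia has no further overlaps.
Mei starts after Felix ends, so Felix has no further overlaps.
Lucia starts after Mei ends.

none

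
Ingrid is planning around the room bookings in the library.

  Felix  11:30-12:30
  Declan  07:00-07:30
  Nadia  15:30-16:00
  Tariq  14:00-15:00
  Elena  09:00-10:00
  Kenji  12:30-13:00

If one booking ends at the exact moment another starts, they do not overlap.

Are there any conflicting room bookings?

No

Sorted by start: Declan, Elena, Felix, Kenji, Tariq, Nadia.
Elena starts after Declan ends; Declan is clear from here.
Felix starts after Elena ends; Elena is clear from here.
Kenji starts exactly when Felix ends (back-to-back, no overlap); Felix is clear from here.
Tariq starts after Kenji ends; Kenji is clear from here.
Nadia starts after Tariq ends.
Every pair is clear; the schedule has no overlaps.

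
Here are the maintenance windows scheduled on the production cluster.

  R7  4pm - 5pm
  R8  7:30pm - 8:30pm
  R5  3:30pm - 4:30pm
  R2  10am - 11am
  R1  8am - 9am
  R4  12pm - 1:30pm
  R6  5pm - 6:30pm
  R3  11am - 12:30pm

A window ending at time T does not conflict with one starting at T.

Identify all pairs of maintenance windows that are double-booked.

Check each pair: they overlap iff neither finishes before the other starts.
Sorted by start: R1, R2, R3, R4, R5, R7, R6, R8.
R2 starts after R1 ends, so R1 has no further overlaps.
R3 starts exactly when R2 ends (back-to-back, no overlap), so R2 has no further overlaps.
R4 starts before R3 ends → R3 and R4 overlap.
R5 starts after R3 ends, so R3 has no further overlaps.
R5 starts after R4 ends, so R4 has no further overlaps.
R7 starts before R5 ends → R5 and R7 overlap.
R6 starts after R5 ends, so R5 has no further overlaps.
R6 starts exactly when R7 ends (back-to-back, no overlap), so R7 has no further overlaps.
R8 starts after R6 ends.

R3 & R4, R5 & R7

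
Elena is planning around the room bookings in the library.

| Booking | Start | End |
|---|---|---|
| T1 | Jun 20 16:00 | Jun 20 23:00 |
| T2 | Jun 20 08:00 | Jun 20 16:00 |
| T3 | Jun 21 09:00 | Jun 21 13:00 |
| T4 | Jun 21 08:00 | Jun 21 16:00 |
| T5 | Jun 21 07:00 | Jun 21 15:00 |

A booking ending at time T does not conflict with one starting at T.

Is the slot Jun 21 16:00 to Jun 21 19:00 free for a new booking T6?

Yes — the slot is free

T2: ends Jun 20 16:00 at or before T6 starts Jun 21 16:00 → clear.
T1: ends Jun 20 23:00 at or before T6 starts Jun 21 16:00 → clear.
T5: ends Jun 21 15:00 at or before T6 starts Jun 21 16:00 → clear.
T4: ends Jun 21 16:00 at or before T6 starts Jun 21 16:00 → clear.
T3: ends Jun 21 13:00 at or before T6 starts Jun 21 16:00 → clear.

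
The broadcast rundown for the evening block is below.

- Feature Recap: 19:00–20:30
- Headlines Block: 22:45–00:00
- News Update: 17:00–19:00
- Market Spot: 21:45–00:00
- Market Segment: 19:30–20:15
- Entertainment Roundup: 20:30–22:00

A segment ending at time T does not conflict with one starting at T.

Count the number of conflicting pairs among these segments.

3

Sorted by start: News Update, Feature Recap, Market Segment, Entertainment Roundup, Market Spot, Headlines Block.
Feature Recap starts exactly when News Update ends (back-to-back, no overlap); News Update is clear from here.
Market Segment starts before Feature Recap ends → Feature Recap and Market Segment overlap.
Entertainment Roundup starts exactly when Feature Recap ends (back-to-back, no overlap); Feature Recap is clear from here.
Entertainment Roundup starts after Market Segment ends; Market Segment is clear from here.
Market Spot starts before Entertainment Roundup ends → Entertainment Roundup and Market Spot overlap.
Headlines Block starts after Entertainment Roundup ends.
Headlines Block starts before Market Spot ends → Market Spot and Headlines Block overlap.
Overlapping pairs: Entertainment Roundup & Market Spot, Feature Recap & Market Segment, Headlines Block & Market Spot — 3 in total.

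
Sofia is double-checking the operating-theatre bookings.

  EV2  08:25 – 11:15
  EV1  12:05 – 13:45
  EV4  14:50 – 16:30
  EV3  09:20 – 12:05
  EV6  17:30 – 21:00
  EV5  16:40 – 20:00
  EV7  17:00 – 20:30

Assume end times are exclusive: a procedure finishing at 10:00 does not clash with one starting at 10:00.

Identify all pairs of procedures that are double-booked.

Sorted by start: EV2, EV3, EV1, EV4, EV5, EV7, EV6.
EV3 starts before EV2 ends → EV2 and EV3 overlap.
EV1 starts after EV2 ends, so EV2 has no further overlaps.
EV1 starts exactly when EV3 ends (back-to-back, no overlap), so EV3 has no further overlaps.
EV4 starts after EV1 ends, so EV1 has no further overlaps.
EV5 starts after EV4 ends, so EV4 has no further overlaps.
EV7 starts before EV5 ends → EV5 and EV7 overlap.
EV6 starts before EV5 ends → EV5 and EV6 overlap.
EV6 starts before EV7 ends → EV7 and EV6 overlap.

EV2 & EV3, EV5 & EV6, EV5 & EV7, EV6 & EV7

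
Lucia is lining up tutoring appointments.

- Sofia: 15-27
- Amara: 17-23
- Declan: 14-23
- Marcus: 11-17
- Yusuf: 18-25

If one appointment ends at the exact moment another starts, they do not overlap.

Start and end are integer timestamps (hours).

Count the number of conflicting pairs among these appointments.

Sorted by start: Marcus, Declan, Sofia, Amara, Yusuf.
Declan starts before Marcus ends → Marcus and Declan overlap.
Sofia starts before Marcus ends → Marcus and Sofia overlap.
Amara starts exactly when Marcus ends (back-to-back, no overlap), so Marcus has no further overlaps.
Sofia starts before Declan ends → Declan and Sofia overlap.
Amara starts before Declan ends → Declan and Amara overlap.
Yusuf starts before Declan ends → Declan and Yusuf overlap.
Amara starts before Sofia ends → Sofia and Amara overlap.
Yusuf starts before Sofia ends → Sofia and Yusuf overlap.
Yusuf starts before Amara ends → Amara and Yusuf overlap.
Overlapping pairs: Amara & Declan, Amara & Sofia, Amara & Yusuf, Declan & Marcus, Declan & Sofia, Declan & Yusuf, Marcus & Sofia, Sofia & Yusuf — 8 in total.

8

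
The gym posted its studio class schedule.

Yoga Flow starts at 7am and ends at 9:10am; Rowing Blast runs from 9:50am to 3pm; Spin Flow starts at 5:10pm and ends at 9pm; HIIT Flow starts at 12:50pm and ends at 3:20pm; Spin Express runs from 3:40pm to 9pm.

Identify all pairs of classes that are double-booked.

Sorted by start: Yoga Flow, Rowing Blast, HIIT Flow, Spin Express, Spin Flow.
Rowing Blast starts after Yoga Flow ends, so Yoga Flow has no further overlaps.
HIIT Flow starts before Rowing Blast ends → Rowing Blast and HIIT Flow overlap.
Spin Express starts after Rowing Blast ends, so Rowing Blast has no further overlaps.
Spin Express starts after HIIT Flow ends, so HIIT Flow has no further overlaps.
Spin Flow starts before Spin Express ends → Spin Express and Spin Flow overlap.

HIIT Flow & Rowing Blast, Spin Express & Spin Flow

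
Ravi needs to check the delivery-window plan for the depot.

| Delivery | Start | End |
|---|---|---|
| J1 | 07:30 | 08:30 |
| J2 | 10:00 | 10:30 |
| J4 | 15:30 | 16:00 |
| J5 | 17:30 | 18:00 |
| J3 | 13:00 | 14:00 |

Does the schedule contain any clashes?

No

Sorted by start: J1, J2, J3, J4, J5.
J2 starts after J1 ends; J1 is clear from here.
J3 starts after J2 ends; J2 is clear from here.
J4 starts after J3 ends; J3 is clear from here.
J5 starts after J4 ends.
Every pair is clear; the schedule has no overlaps.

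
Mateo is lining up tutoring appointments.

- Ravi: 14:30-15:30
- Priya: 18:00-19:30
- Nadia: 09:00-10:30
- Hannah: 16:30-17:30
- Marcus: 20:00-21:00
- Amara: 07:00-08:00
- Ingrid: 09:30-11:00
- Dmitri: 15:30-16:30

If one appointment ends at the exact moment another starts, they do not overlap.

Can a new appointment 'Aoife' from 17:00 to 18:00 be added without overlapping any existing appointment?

No — it overlaps Hannah

Amara: ends 08:00 at or before Aoife starts 17:00 → clear.
Nadia: ends 10:30 at or before Aoife starts 17:00 → clear.
Ingrid: ends 11:00 at or before Aoife starts 17:00 → clear.
Ravi: ends 15:30 at or before Aoife starts 17:00 → clear.
Dmitri: ends 16:30 at or before Aoife starts 17:00 → clear.
Hannah: starts 16:30 before Aoife ends 18:00, and ends 17:30 after Aoife starts 17:00 → overlap.
Priya: starts 18:00 at or after Aoife ends 18:00 → clear.
Marcus: starts 20:00 at or after Aoife ends 18:00 → clear.
Aoife overlaps Hannah.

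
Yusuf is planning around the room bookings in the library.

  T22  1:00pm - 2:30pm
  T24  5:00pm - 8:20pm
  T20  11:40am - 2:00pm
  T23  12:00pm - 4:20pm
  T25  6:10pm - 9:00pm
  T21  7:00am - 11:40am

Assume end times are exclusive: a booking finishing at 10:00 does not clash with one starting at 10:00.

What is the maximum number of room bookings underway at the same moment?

3

Walk through starts and ends in time order (an end at T is processed before a start at T):
7:00am start T21 → 1
11:40am end T21 → 0
11:40am start T20 → 1
12:00pm start T23 → 2
1:00pm start T22 → 3
2:00pm end T20 → 2
2:30pm end T22 → 1
4:20pm end T23 → 0
5:00pm start T24 → 1
6:10pm start T25 → 2
8:20pm end T24 → 1
9:00pm end T25 → 0
Peak is 3, at 1:00pm (T20, T22, T23).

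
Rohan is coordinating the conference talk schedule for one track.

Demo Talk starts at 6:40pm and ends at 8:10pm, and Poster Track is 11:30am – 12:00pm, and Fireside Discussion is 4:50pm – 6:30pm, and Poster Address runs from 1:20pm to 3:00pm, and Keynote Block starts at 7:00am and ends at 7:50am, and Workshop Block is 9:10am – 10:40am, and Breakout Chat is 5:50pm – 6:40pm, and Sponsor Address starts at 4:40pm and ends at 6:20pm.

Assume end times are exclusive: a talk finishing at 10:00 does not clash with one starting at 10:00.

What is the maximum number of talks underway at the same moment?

Sort all start/end points and keep a running count:
7:00am start Keynote Block → 1
7:50am end Keynote Block → 0
9:10am start Workshop Block → 1
10:40am end Workshop Block → 0
11:30am start Poster Track → 1
12:00pm end Poster Track → 0
1:20pm start Poster Address → 1
3:00pm end Poster Address → 0
4:40pm start Sponsor Address → 1
4:50pm start Fireside Discussion → 2
5:50pm start Breakout Chat → 3
6:20pm end Sponsor Address → 2
6:30pm end Fireside Discussion → 1
6:40pm end Breakout Chat → 0
6:40pm start Demo Talk → 1
8:10pm end Demo Talk → 0
Peak is 3, at 5:50pm (Breakout Chat, Fireside Discussion, Sponsor Address).

3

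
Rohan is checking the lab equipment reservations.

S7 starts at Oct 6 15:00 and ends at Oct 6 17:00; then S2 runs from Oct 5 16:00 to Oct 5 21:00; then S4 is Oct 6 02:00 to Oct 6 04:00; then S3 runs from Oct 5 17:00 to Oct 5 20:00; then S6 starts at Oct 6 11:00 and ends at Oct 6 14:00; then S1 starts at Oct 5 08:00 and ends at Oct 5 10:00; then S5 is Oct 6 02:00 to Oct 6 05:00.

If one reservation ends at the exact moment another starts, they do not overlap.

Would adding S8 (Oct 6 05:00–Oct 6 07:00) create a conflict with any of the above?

S1: ends Oct 5 10:00 at or before S8 starts Oct 6 05:00 → clear.
S2: ends Oct 5 21:00 at or before S8 starts Oct 6 05:00 → clear.
S3: ends Oct 5 20:00 at or before S8 starts Oct 6 05:00 → clear.
S4: ends Oct 6 04:00 at or before S8 starts Oct 6 05:00 → clear.
S5: ends Oct 6 05:00 at or before S8 starts Oct 6 05:00 → clear.
S6: starts Oct 6 11:00 at or after S8 ends Oct 6 07:00 → clear.
S7: starts Oct 6 15:00 at or after S8 ends Oct 6 07:00 → clear.

No — it doesn't clash with anything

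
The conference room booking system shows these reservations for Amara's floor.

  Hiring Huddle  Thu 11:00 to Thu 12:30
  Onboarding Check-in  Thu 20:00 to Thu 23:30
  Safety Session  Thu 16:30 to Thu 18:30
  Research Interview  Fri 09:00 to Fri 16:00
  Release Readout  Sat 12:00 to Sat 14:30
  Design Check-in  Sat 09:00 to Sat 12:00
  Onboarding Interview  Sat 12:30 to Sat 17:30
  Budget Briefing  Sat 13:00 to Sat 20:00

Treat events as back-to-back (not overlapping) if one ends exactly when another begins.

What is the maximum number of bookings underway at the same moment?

3

Sort all start/end points and keep a running count:
Thu 11:00 start Hiring Huddle → 1
Thu 12:30 end Hiring Huddle → 0
Thu 16:30 start Safety Session → 1
Thu 18:30 end Safety Session → 0
Thu 20:00 start Onboarding Check-in → 1
Thu 23:30 end Onboarding Check-in → 0
Fri 09:00 start Research Interview → 1
Fri 16:00 end Research Interview → 0
Sat 09:00 start Design Check-in → 1
Sat 12:00 end Design Check-in → 0
Sat 12:00 start Release Readout → 1
Sat 12:30 start Onboarding Interview → 2
Sat 13:00 start Budget Briefing → 3
Sat 14:30 end Release Readout → 2
Sat 17:30 end Onboarding Interview → 1
Sat 20:00 end Budget Briefing → 0
Peak is 3, at Sat 13:00 (Budget Briefing, Onboarding Interview, Release Readout).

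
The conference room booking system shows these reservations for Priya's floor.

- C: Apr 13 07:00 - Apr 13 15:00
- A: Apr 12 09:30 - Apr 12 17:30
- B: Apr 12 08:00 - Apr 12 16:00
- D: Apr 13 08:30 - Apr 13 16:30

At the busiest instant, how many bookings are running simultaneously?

Sort all start/end points and keep a running count:
Apr 12 08:00 start B → 1
Apr 12 09:30 start A → 2
Apr 12 16:00 end B → 1
Apr 12 17:30 end A → 0
Apr 13 07:00 start C → 1
Apr 13 08:30 start D → 2
Apr 13 15:00 end C → 1
Apr 13 16:30 end D → 0
Peak is 2, at Apr 12 09:30 (A, B).

2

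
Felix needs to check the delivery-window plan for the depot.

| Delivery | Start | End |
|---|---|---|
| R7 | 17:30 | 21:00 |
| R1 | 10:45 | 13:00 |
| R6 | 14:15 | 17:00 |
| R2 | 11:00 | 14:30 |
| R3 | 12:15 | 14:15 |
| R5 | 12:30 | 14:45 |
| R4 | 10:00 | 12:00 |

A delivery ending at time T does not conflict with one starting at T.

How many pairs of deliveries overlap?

10

Two intervals overlap when each starts before the other ends.
Sorted by start: R4, R1, R2, R3, R5, R6, R7.
R1 starts before R4 ends → R4 and R1 overlap.
R2 starts before R4 ends → R4 and R2 overlap.
R3 starts after R4 ends, so R4 has no further overlaps.
R2 starts before R1 ends → R1 and R2 overlap.
R3 starts before R1 ends → R1 and R3 overlap.
R5 starts before R1 ends → R1 and R5 overlap.
R6 starts after R1 ends, so R1 has no further overlaps.
R3 starts before R2 ends → R2 and R3 overlap.
R5 starts before R2 ends → R2 and R5 overlap.
R6 starts before R2 ends → R2 and R6 overlap.
R7 starts after R2 ends.
R5 starts before R3 ends → R3 and R5 overlap.
R6 starts exactly when R3 ends (back-to-back, no overlap), so R3 has no further overlaps.
R6 starts before R5 ends → R5 and R6 overlap.
R7 starts after R5 ends.
R7 starts after R6 ends.
Overlapping pairs: R1 & R2, R1 & R3, R1 & R4, R1 & R5, R2 & R3, R2 & R4, R2 & R5, R2 & R6, R3 & R5, R5 & R6 — 10 in total.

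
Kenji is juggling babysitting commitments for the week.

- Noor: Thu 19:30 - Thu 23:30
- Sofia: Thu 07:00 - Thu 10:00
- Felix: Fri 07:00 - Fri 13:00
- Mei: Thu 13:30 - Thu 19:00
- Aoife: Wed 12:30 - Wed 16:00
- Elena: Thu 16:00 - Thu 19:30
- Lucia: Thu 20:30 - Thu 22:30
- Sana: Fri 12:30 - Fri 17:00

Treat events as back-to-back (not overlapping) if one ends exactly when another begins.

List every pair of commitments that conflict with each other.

Two intervals overlap when each starts before the other ends.
Sorted by start: Aoife, Sofia, Mei, Elena, Noor, Lucia, Felix, Sana.
Sofia starts after Aoife ends; Aoife is clear from here.
Mei starts after Sofia ends; Sofia is clear from here.
Elena starts before Mei ends → Mei and Elena overlap.
Noor starts after Mei ends; Mei is clear from here.
Noor starts exactly when Elena ends (back-to-back, no overlap); Elena is clear from here.
Lucia starts before Noor ends → Noor and Lucia overlap.
Felix starts after Noor ends; Noor is clear from here.
Felix starts after Lucia ends; Lucia is clear from here.
Sana starts before Felix ends → Felix and Sana overlap.

Elena & Mei, Felix & Sana, Lucia & Noor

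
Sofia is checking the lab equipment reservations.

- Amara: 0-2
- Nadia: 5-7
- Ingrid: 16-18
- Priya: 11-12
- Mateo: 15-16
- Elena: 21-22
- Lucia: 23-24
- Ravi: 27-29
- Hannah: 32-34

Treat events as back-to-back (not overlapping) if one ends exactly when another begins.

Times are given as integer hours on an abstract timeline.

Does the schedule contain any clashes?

Sorted by start: Amara, Nadia, Priya, Mateo, Ingrid, Elena, Lucia, Ravi, Hannah.
Nadia starts after Amara ends — done with Amara.
Priya starts after Nadia ends — done with Nadia.
Mateo starts after Priya ends — done with Priya.
Ingrid starts exactly when Mateo ends (back-to-back, no overlap) — done with Mateo.
Elena starts after Ingrid ends — done with Ingrid.
Lucia starts after Elena ends — done with Elena.
Ravi starts after Lucia ends — done with Lucia.
Hannah starts after Ravi ends.
Every pair is clear; the schedule has no overlaps.

No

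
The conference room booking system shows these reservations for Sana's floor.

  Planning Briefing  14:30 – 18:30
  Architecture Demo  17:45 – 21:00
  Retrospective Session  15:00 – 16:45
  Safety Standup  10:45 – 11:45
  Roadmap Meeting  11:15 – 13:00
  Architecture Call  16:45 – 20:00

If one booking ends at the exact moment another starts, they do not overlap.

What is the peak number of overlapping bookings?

3

Sort all start/end points and keep a running count:
10:45 start Safety Standup → 1
11:15 start Roadmap Meeting → 2
11:45 end Safety Standup → 1
13:00 end Roadmap Meeting → 0
14:30 start Planning Briefing → 1
15:00 start Retrospective Session → 2
16:45 end Retrospective Session → 1
16:45 start Architecture Call → 2
17:45 start Architecture Demo → 3
18:30 end Planning Briefing → 2
20:00 end Architecture Call → 1
21:00 end Architecture Demo → 0
Peak is 3, at 17:45 (Architecture Call, Architecture Demo, Planning Briefing).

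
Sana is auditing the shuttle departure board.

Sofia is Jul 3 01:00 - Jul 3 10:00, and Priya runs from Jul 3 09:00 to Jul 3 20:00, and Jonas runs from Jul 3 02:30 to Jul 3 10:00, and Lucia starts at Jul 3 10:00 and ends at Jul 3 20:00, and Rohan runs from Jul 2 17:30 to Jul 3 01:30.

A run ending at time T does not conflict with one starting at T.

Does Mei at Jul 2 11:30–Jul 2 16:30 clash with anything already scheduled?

No — it doesn't clash with anything

Rohan: starts Jul 2 17:30 at or after Mei ends Jul 2 16:30 → clear.
Sofia: starts Jul 3 01:00 at or after Mei ends Jul 2 16:30 → clear.
Jonas: starts Jul 3 02:30 at or after Mei ends Jul 2 16:30 → clear.
Priya: starts Jul 3 09:00 at or after Mei ends Jul 2 16:30 → clear.
Lucia: starts Jul 3 10:00 at or after Mei ends Jul 2 16:30 → clear.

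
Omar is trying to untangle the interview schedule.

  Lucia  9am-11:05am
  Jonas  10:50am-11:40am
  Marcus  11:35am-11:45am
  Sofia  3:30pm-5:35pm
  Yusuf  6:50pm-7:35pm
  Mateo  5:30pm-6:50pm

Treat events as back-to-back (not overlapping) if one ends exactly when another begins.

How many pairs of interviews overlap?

Sorted by start: Lucia, Jonas, Marcus, Sofia, Mateo, Yusuf.
Jonas starts before Lucia ends → Lucia and Jonas overlap.
Marcus starts after Lucia ends; Lucia is clear from here.
Marcus starts before Jonas ends → Jonas and Marcus overlap.
Sofia starts after Jonas ends; Jonas is clear from here.
Sofia starts after Marcus ends; Marcus is clear from here.
Mateo starts before Sofia ends → Sofia and Mateo overlap.
Yusuf starts after Sofia ends.
Yusuf starts exactly when Mateo ends (back-to-back, no overlap).
Overlapping pairs: Jonas & Lucia, Jonas & Marcus, Mateo & Sofia — 3 in total.

3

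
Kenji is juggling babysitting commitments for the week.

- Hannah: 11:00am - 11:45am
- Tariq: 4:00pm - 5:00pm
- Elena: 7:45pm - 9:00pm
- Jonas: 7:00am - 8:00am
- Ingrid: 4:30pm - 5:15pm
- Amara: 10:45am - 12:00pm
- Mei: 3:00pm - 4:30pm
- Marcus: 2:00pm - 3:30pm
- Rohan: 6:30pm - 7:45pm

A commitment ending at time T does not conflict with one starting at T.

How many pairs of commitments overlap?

Sorted by start: Jonas, Amara, Hannah, Marcus, Mei, Tariq, Ingrid, Rohan, Elena.
Amara starts after Jonas ends — done with Jonas.
Hannah starts before Amara ends → Amara and Hannah overlap.
Marcus starts after Amara ends — done with Amara.
Marcus starts after Hannah ends — done with Hannah.
Mei starts before Marcus ends → Marcus and Mei overlap.
Tariq starts after Marcus ends — done with Marcus.
Tariq starts before Mei ends → Mei and Tariq overlap.
Ingrid starts exactly when Mei ends (back-to-back, no overlap) — done with Mei.
Ingrid starts before Tariq ends → Tariq and Ingrid overlap.
Rohan starts after Tariq ends — done with Tariq.
Rohan starts after Ingrid ends — done with Ingrid.
Elena starts exactly when Rohan ends (back-to-back, no overlap).
Overlapping pairs: Amara & Hannah, Ingrid & Tariq, Marcus & Mei, Mei & Tariq — 4 in total.

4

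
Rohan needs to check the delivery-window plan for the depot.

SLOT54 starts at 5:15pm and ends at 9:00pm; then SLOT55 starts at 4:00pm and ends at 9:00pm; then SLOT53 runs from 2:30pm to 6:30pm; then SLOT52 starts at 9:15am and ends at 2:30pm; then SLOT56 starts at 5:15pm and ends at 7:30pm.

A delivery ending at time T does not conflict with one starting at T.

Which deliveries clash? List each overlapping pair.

SLOT53 & SLOT54, SLOT53 & SLOT55, SLOT53 & SLOT56, SLOT54 & SLOT55, SLOT54 & SLOT56, SLOT55 & SLOT56

Sorted by start: SLOT52, SLOT53, SLOT55, SLOT54, SLOT56.
SLOT53 starts exactly when SLOT52 ends (back-to-back, no overlap); SLOT52 is clear from here.
SLOT55 starts before SLOT53 ends → SLOT53 and SLOT55 overlap.
SLOT54 starts before SLOT53 ends → SLOT53 and SLOT54 overlap.
SLOT56 starts before SLOT53 ends → SLOT53 and SLOT56 overlap.
SLOT54 starts before SLOT55 ends → SLOT55 and SLOT54 overlap.
SLOT56 starts before SLOT55 ends → SLOT55 and SLOT56 overlap.
SLOT56 starts before SLOT54 ends → SLOT54 and SLOT56 overlap.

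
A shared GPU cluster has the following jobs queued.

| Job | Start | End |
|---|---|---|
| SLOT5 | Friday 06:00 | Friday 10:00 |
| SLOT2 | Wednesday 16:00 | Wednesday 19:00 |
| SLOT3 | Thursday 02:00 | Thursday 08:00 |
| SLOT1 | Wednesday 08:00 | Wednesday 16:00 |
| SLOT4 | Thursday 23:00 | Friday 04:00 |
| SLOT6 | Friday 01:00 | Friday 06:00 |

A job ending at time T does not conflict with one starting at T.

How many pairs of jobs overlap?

Sorted by start: SLOT1, SLOT2, SLOT3, SLOT4, SLOT6, SLOT5.
SLOT2 starts exactly when SLOT1 ends (back-to-back, no overlap) — done with SLOT1.
SLOT3 starts after SLOT2 ends — done with SLOT2.
SLOT4 starts after SLOT3 ends — done with SLOT3.
SLOT6 starts before SLOT4 ends → SLOT4 and SLOT6 overlap.
SLOT5 starts after SLOT4 ends.
SLOT5 starts exactly when SLOT6 ends (back-to-back, no overlap).
Overlapping pairs: SLOT4 & SLOT6 — 1 in total.

1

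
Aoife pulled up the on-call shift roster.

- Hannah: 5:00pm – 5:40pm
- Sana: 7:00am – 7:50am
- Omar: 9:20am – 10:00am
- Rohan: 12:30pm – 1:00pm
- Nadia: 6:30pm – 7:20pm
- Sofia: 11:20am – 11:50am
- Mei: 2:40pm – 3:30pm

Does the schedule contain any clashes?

Sorted by start: Sana, Omar, Sofia, Rohan, Mei, Hannah, Nadia.
Omar starts after Sana ends — done with Sana.
Sofia starts after Omar ends — done with Omar.
Rohan starts after Sofia ends — done with Sofia.
Mei starts after Rohan ends — done with Rohan.
Hannah starts after Mei ends — done with Mei.
Nadia starts after Hannah ends.
Every pair is clear; the schedule has no overlaps.

No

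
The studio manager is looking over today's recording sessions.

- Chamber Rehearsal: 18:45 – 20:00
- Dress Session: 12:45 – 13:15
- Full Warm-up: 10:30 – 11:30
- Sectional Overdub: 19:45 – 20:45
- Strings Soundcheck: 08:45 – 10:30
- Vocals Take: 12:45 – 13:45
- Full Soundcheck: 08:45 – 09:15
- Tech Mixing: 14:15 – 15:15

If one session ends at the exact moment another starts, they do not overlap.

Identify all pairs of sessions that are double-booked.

Sorted by start: Full Soundcheck, Strings Soundcheck, Full Warm-up, Vocals Take, Dress Session, Tech Mixing, Chamber Rehearsal, Sectional Overdub.
Strings Soundcheck starts before Full Soundcheck ends → Full Soundcheck and Strings Soundcheck overlap.
Full Warm-up starts after Full Soundcheck ends, so nothing later overlaps Full Soundcheck either.
Full Warm-up starts exactly when Strings Soundcheck ends (back-to-back, no overlap), so nothing later overlaps Strings Soundcheck either.
Vocals Take starts after Full Warm-up ends, so nothing later overlaps Full Warm-up either.
Dress Session starts before Vocals Take ends → Vocals Take and Dress Session overlap.
Tech Mixing starts after Vocals Take ends, so nothing later overlaps Vocals Take either.
Tech Mixing starts after Dress Session ends, so nothing later overlaps Dress Session either.
Chamber Rehearsal starts after Tech Mixing ends, so nothing later overlaps Tech Mixing either.
Sectional Overdub starts before Chamber Rehearsal ends → Chamber Rehearsal and Sectional Overdub overlap.

Chamber Rehearsal & Sectional Overdub, Dress Session & Vocals Take, Full Soundcheck & Strings Soundcheck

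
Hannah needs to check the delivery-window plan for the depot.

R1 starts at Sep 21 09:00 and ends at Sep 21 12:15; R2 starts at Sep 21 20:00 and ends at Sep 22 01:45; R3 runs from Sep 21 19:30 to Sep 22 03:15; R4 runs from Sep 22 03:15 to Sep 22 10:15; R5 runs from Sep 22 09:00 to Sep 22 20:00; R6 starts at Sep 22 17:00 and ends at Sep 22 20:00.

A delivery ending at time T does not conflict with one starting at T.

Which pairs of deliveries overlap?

Sorted by start: R1, R3, R2, R4, R5, R6.
R3 starts after R1 ends — done with R1.
R2 starts before R3 ends → R3 and R2 overlap.
R4 starts exactly when R3 ends (back-to-back, no overlap) — done with R3.
R4 starts after R2 ends — done with R2.
R5 starts before R4 ends → R4 and R5 overlap.
R6 starts after R4 ends.
R6 starts before R5 ends → R5 and R6 overlap.

R2 & R3, R4 & R5, R5 & R6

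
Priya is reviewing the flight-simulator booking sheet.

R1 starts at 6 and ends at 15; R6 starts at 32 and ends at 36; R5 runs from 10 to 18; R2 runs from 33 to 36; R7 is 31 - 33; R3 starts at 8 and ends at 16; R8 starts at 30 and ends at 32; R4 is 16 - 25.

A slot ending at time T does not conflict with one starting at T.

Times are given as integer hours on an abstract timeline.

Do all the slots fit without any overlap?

Sorted by start: R1, R3, R5, R4, R8, R7, R6, R2.
R3 starts before R1 ends → R1 and R3 overlap.
That's a conflict, so the schedule is not conflict-free.

No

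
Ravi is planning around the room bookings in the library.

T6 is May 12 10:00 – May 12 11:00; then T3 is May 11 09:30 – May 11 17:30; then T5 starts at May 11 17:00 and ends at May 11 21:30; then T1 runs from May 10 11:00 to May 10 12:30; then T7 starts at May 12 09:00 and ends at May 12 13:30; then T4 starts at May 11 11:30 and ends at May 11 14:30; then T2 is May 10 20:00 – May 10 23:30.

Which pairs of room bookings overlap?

T3 & T4, T3 & T5, T6 & T7

Sorted by start: T1, T2, T3, T4, T5, T7, T6.
T2 starts after T1 ends; T1 is clear from here.
T3 starts after T2 ends; T2 is clear from here.
T4 starts before T3 ends → T3 and T4 overlap.
T5 starts before T3 ends → T3 and T5 overlap.
T7 starts after T3 ends; T3 is clear from here.
T5 starts after T4 ends; T4 is clear from here.
T7 starts after T5 ends; T5 is clear from here.
T6 starts before T7 ends → T7 and T6 overlap.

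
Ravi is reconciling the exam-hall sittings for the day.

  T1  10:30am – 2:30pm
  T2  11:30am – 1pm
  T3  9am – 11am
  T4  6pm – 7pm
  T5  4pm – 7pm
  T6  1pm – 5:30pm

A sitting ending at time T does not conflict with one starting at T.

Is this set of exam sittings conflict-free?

No

Sorted by start: T3, T1, T2, T6, T5, T4.
T1 starts before T3 ends → T3 and T1 overlap.
That's a conflict, so the schedule is not conflict-free.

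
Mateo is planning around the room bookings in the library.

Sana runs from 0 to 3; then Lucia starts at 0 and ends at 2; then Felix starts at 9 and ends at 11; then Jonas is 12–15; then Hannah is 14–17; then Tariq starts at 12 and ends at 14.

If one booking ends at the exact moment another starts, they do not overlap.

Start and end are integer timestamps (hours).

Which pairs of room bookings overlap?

Sorted by start: Sana, Lucia, Felix, Jonas, Tariq, Hannah.
Lucia starts before Sana ends → Sana and Lucia overlap.
Felix starts after Sana ends, so Sana has no further overlaps.
Felix starts after Lucia ends, so Lucia has no further overlaps.
Jonas starts after Felix ends, so Felix has no further overlaps.
Tariq starts before Jonas ends → Jonas and Tariq overlap.
Hannah starts before Jonas ends → Jonas and Hannah overlap.
Hannah starts exactly when Tariq ends (back-to-back, no overlap).

Hannah & Jonas, Jonas & Tariq, Lucia & Sana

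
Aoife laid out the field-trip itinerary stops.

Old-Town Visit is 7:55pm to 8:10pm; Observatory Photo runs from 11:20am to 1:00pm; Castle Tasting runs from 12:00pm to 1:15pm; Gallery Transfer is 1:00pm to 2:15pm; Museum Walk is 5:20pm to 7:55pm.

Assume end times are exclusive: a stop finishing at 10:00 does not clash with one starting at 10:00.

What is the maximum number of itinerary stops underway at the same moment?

2

Sort all start/end points and keep a running count:
11:20am start Observatory Photo → 1
12:00pm start Castle Tasting → 2
1:00pm end Observatory Photo → 1
1:00pm start Gallery Transfer → 2
1:15pm end Castle Tasting → 1
2:15pm end Gallery Transfer → 0
5:20pm start Museum Walk → 1
7:55pm end Museum Walk → 0
7:55pm start Old-Town Visit → 1
8:10pm end Old-Town Visit → 0
Peak is 2, at 12:00pm (Castle Tasting, Observatory Photo).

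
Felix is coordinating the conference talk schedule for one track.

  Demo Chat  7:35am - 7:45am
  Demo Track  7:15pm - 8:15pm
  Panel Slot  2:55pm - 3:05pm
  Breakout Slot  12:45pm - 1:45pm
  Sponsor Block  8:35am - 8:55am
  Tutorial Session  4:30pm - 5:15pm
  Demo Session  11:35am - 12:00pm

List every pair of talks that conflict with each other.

no conflicts

Sorted by start: Demo Chat, Sponsor Block, Demo Session, Breakout Slot, Panel Slot, Tutorial Session, Demo Track.
Sponsor Block starts after Demo Chat ends — done with Demo Chat.
Demo Session starts after Sponsor Block ends — done with Sponsor Block.
Breakout Slot starts after Demo Session ends — done with Demo Session.
Panel Slot starts after Breakout Slot ends — done with Breakout Slot.
Tutorial Session starts after Panel Slot ends — done with Panel Slot.
Demo Track starts after Tutorial Session ends.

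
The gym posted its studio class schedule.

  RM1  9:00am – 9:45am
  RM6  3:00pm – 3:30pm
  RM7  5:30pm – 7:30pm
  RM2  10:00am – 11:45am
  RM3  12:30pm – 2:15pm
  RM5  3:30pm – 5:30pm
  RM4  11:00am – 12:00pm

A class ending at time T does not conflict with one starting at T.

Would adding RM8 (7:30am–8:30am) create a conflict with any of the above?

RM1: starts 9:00am at or after RM8 ends 8:30am → clear.
RM2: starts 10:00am at or after RM8 ends 8:30am → clear.
RM4: starts 11:00am at or after RM8 ends 8:30am → clear.
RM3: starts 12:30pm at or after RM8 ends 8:30am → clear.
RM6: starts 3:00pm at or after RM8 ends 8:30am → clear.
RM5: starts 3:30pm at or after RM8 ends 8:30am → clear.
RM7: starts 5:30pm at or after RM8 ends 8:30am → clear.

No — it doesn't clash with anything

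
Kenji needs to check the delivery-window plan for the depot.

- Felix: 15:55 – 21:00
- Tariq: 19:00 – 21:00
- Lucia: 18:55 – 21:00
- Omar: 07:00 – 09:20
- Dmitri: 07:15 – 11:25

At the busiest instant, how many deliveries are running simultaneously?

Walk through starts and ends in time order (an end at T is processed before a start at T):
07:00 start Omar → 1
07:15 start Dmitri → 2
09:20 end Omar → 1
11:25 end Dmitri → 0
15:55 start Felix → 1
18:55 start Lucia → 2
19:00 start Tariq → 3
21:00 end Felix → 2
21:00 end Lucia → 1
21:00 end Tariq → 0
Peak is 3, at 19:00 (Felix, Lucia, Tariq).

3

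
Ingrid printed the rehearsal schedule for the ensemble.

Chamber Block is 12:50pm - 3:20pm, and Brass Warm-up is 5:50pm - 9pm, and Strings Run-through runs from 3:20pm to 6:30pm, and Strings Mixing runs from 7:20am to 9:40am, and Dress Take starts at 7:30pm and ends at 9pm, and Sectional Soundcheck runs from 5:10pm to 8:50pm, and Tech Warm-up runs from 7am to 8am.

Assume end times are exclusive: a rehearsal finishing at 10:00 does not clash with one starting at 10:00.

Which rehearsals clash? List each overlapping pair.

Brass Warm-up & Dress Take, Brass Warm-up & Sectional Soundcheck, Brass Warm-up & Strings Run-through, Dress Take & Sectional Soundcheck, Sectional Soundcheck & Strings Run-through, Strings Mixing & Tech Warm-up

Sorted by start: Tech Warm-up, Strings Mixing, Chamber Block, Strings Run-through, Sectional Soundcheck, Brass Warm-up, Dress Take.
Strings Mixing starts before Tech Warm-up ends → Tech Warm-up and Strings Mixing overlap.
Chamber Block starts after Tech Warm-up ends, so Tech Warm-up has no further overlaps.
Chamber Block starts after Strings Mixing ends, so Strings Mixing has no further overlaps.
Strings Run-through starts exactly when Chamber Block ends (back-to-back, no overlap), so Chamber Block has no further overlaps.
Sectional Soundcheck starts before Strings Run-through ends → Strings Run-through and Sectional Soundcheck overlap.
Brass Warm-up starts before Strings Run-through ends → Strings Run-through and Brass Warm-up overlap.
Dress Take starts after Strings Run-through ends.
Brass Warm-up starts before Sectional Soundcheck ends → Sectional Soundcheck and Brass Warm-up overlap.
Dress Take starts before Sectional Soundcheck ends → Sectional Soundcheck and Dress Take overlap.
Dress Take starts before Brass Warm-up ends → Brass Warm-up and Dress Take overlap.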